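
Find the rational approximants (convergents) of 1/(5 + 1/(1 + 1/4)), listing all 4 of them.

0/1, 1/5, 1/6, 5/29

Using the convergent recurrence p_i = a_i*p_{i-1} + p_{i-2}, q_i = a_i*q_{i-1} + q_{i-2} with p_{-2}=0, p_{-1}=1, q_{-2}=1, q_{-1}=0:
  i=0: a_0=0, p_0 = 0*1 + 0 = 0, q_0 = 0*0 + 1 = 1.
  i=1: a_1=5, p_1 = 5*0 + 1 = 1, q_1 = 5*1 + 0 = 5.
  i=2: a_2=1, p_2 = 1*1 + 0 = 1, q_2 = 1*5 + 1 = 6.
  i=3: a_3=4, p_3 = 4*1 + 1 = 5, q_3 = 4*6 + 5 = 29.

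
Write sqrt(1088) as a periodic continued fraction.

Write x_i = (sqrt(1088) + m_i)/d_i with (m_0, d_0) = (0, 1). a_0 = floor(sqrt(1088)) = 32, since 32^2 = 1024 <= 1088 < 1089 = 33^2.
Iterate m_{i+1} = d_i*a_i - m_i, d_{i+1} = (1088 - m_{i+1}^2)/d_i, a_{i+1} = floor((a_0 + m_{i+1})/d_{i+1}):
  m_1 = 1*32 - 0 = 32, d_1 = (1088 - 32^2)/1 = 64/1 = 64, a_1 = floor((32 + 32)/64) = 1.
  m_2 = 64*1 - 32 = 32, d_2 = (1088 - 32^2)/64 = 64/64 = 1, a_2 = floor((32 + 32)/1) = 64.
  m_3 = 1*64 - 32 = 32, d_3 = (1088 - 32^2)/1 = 64/1 = 64: (m_3, d_3) = (m_1, d_1) = (32, 64), so from here the quotients repeat a_1, a_2; the period length is 2.
Hence the expansion of sqrt(1088) is a_0 = 32 followed by the repeating block 1, 64 (period 2).

[32; (1, 64)]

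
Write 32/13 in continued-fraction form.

[2; 2, 6]

Run the Euclidean algorithm on 32 and 13; the successive quotients are the partial quotients a_0, a_1, ... (each step inverts the fractional part left over by the previous one):
  32 = 2*13 + 6, so a_0 = 2.
  13 = 2*6 + 1, so a_1 = 2.
  6 = 6*1 + 0, so a_2 = 6.
The remainder reaches 0 after 3 divisions, so the expansion has 3 partial quotients, read off in order.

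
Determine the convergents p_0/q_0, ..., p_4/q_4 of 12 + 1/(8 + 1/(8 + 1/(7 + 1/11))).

Using the convergent recurrence p_i = a_i*p_{i-1} + p_{i-2}, q_i = a_i*q_{i-1} + q_{i-2} with p_{-2}=0, p_{-1}=1, q_{-2}=1, q_{-1}=0:
  i=0: a_0=12, p_0 = 12*1 + 0 = 12, q_0 = 12*0 + 1 = 1.
  i=1: a_1=8, p_1 = 8*12 + 1 = 97, q_1 = 8*1 + 0 = 8.
  i=2: a_2=8, p_2 = 8*97 + 12 = 788, q_2 = 8*8 + 1 = 65.
  i=3: a_3=7, p_3 = 7*788 + 97 = 5613, q_3 = 7*65 + 8 = 463.
  i=4: a_4=11, p_4 = 11*5613 + 788 = 62531, q_4 = 11*463 + 65 = 5158.

12/1, 97/8, 788/65, 5613/463, 62531/5158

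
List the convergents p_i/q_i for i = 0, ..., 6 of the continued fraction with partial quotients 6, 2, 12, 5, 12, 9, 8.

6/1, 13/2, 162/25, 823/127, 10038/1549, 91165/14068, 739358/114093

Using the convergent recurrence p_i = a_i*p_{i-1} + p_{i-2}, q_i = a_i*q_{i-1} + q_{i-2} with p_{-2}=0, p_{-1}=1, q_{-2}=1, q_{-1}=0:
  i=0: a_0=6, p_0 = 6*1 + 0 = 6, q_0 = 6*0 + 1 = 1.
  i=1: a_1=2, p_1 = 2*6 + 1 = 13, q_1 = 2*1 + 0 = 2.
  i=2: a_2=12, p_2 = 12*13 + 6 = 162, q_2 = 12*2 + 1 = 25.
  i=3: a_3=5, p_3 = 5*162 + 13 = 823, q_3 = 5*25 + 2 = 127.
  i=4: a_4=12, p_4 = 12*823 + 162 = 10038, q_4 = 12*127 + 25 = 1549.
  i=5: a_5=9, p_5 = 9*10038 + 823 = 91165, q_5 = 9*1549 + 127 = 14068.
  i=6: a_6=8, p_6 = 8*91165 + 10038 = 739358, q_6 = 8*14068 + 1549 = 114093.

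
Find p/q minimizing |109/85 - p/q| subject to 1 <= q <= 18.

Expand x = 109/85 as a continued fraction with the Euclidean algorithm:
  109 = 1*85 + 24, so a_0 = 1.
  85 = 3*24 + 13, so a_1 = 3.
  24 = 1*13 + 11, so a_2 = 1.
  13 = 1*11 + 2, so a_3 = 1.
  11 = 5*2 + 1, so a_4 = 5.
  2 = 2*1 + 0, so a_5 = 2.
so x = [1; 3, 1, 1, 5, 2].
Convergents (p_i = a_i*p_{i-1} + p_{i-2}, q_i = a_i*q_{i-1} + q_{i-2} with p_{-2}=0, p_{-1}=1, q_{-2}=1, q_{-1}=0), until the denominator exceeds 18:
  i=0: a_0=1, p_0 = 1*1 + 0 = 1, q_0 = 1*0 + 1 = 1.
  i=1: a_1=3, p_1 = 3*1 + 1 = 4, q_1 = 3*1 + 0 = 3.
  i=2: a_2=1, p_2 = 1*4 + 1 = 5, q_2 = 1*3 + 1 = 4.
  i=3: a_3=1, p_3 = 1*5 + 4 = 9, q_3 = 1*4 + 3 = 7.
  i=4: a_4=5, p_4 = 5*9 + 5 = 50, q_4 = 5*7 + 4 = 39.
q_4 = 39 > 18, so the last convergent with denominator <= 18 is p_3/q_3 = 9/7.
The closest fraction with denominator <= 18 is either p_3/q_3 or the intermediate fraction (k*p_3 + p_2)/(k*q_3 + q_2) with the largest k >= 1 whose denominator stays <= 18; these approach x as k grows, and every other convergent or intermediate fraction in range is farther away.
Largest k: floor((18 - q_2)/q_3) = floor((18 - 4)/7) = 2.
That gives (2*9 + 5)/(2*7 + 4) = 23/18.
Compare the errors: |x - 9/7| = |109*7 - 9*85|/(85*7) = 2/595, and |x - 23/18| = |109*18 - 23*85|/(85*18) = 7/1530.
Cross-multiplying, 2*1530 = 3060 < 4165 = 7*595, so 2/595 is smaller: the convergent 9/7 is closer to x than 23/18.

9/7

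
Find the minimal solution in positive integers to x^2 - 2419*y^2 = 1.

First expand sqrt(2419) as a continued fraction. With x_i = (sqrt(2419) + m_i)/d_i and (m_0, d_0) = (0, 1): a_0 = floor(sqrt(2419)) = 49, since 49^2 = 2401 <= 2419 < 2500 = 50^2.
Iterate m_{i+1} = d_i*a_i - m_i, d_{i+1} = (2419 - m_{i+1}^2)/d_i, a_{i+1} = floor((a_0 + m_{i+1})/d_{i+1}):
  m_1 = 1*49 - 0 = 49, d_1 = (2419 - 49^2)/1 = 18/1 = 18, a_1 = floor((49 + 49)/18) = 5.
  m_2 = 18*5 - 49 = 41, d_2 = (2419 - 41^2)/18 = 738/18 = 41, a_2 = floor((49 + 41)/41) = 2.
  m_3 = 41*2 - 41 = 41, d_3 = (2419 - 41^2)/41 = 738/41 = 18, a_3 = floor((49 + 41)/18) = 5.
  m_4 = 18*5 - 41 = 49, d_4 = (2419 - 49^2)/18 = 18/18 = 1, a_4 = floor((49 + 49)/1) = 98.
  m_5 = 1*98 - 49 = 49, d_5 = (2419 - 49^2)/1 = 18/1 = 18: (m_5, d_5) = (m_1, d_1) = (49, 18), so from here the quotients repeat a_1, ..., a_4; the period length is 4.
So sqrt(2419) = [49; (5, 2, 5, 98)] with period length k = 4.
k is even, so the fundamental solution of x^2 - 2419y^2 = 1 is (p_{k-1}, q_{k-1}) = (p_3, q_3); compute convergents through index 3.
Convergents (p_i = a_i*p_{i-1} + p_{i-2}, q_i = a_i*q_{i-1} + q_{i-2} with p_{-2}=0, p_{-1}=1, q_{-2}=1, q_{-1}=0):
  i=0: a_0=49, p_0 = 49*1 + 0 = 49, q_0 = 49*0 + 1 = 1.
  i=1: a_1=5, p_1 = 5*49 + 1 = 246, q_1 = 5*1 + 0 = 5.
  i=2: a_2=2, p_2 = 2*246 + 49 = 541, q_2 = 2*5 + 1 = 11.
  i=3: a_3=5, p_3 = 5*541 + 246 = 2951, q_3 = 5*11 + 5 = 60.
Check: 2951^2 - 2419*60^2 = 8708401 - 8708400 = 1, so (x, y) = (2951, 60) solves the equation, and by the theorem it is the least positive solution.

(x, y) = (2951, 60)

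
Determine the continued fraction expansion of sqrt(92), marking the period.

Write x_i = (sqrt(92) + m_i)/d_i with (m_0, d_0) = (0, 1). a_0 = floor(sqrt(92)) = 9, since 9^2 = 81 <= 92 < 100 = 10^2.
Iterate m_{i+1} = d_i*a_i - m_i, d_{i+1} = (92 - m_{i+1}^2)/d_i, a_{i+1} = floor((a_0 + m_{i+1})/d_{i+1}):
  m_1 = 1*9 - 0 = 9, d_1 = (92 - 9^2)/1 = 11/1 = 11, a_1 = floor((9 + 9)/11) = 1.
  m_2 = 11*1 - 9 = 2, d_2 = (92 - 2^2)/11 = 88/11 = 8, a_2 = floor((9 + 2)/8) = 1.
  m_3 = 8*1 - 2 = 6, d_3 = (92 - 6^2)/8 = 56/8 = 7, a_3 = floor((9 + 6)/7) = 2.
  m_4 = 7*2 - 6 = 8, d_4 = (92 - 8^2)/7 = 28/7 = 4, a_4 = floor((9 + 8)/4) = 4.
  m_5 = 4*4 - 8 = 8, d_5 = (92 - 8^2)/4 = 28/4 = 7, a_5 = floor((9 + 8)/7) = 2.
  m_6 = 7*2 - 8 = 6, d_6 = (92 - 6^2)/7 = 56/7 = 8, a_6 = floor((9 + 6)/8) = 1.
  m_7 = 8*1 - 6 = 2, d_7 = (92 - 2^2)/8 = 88/8 = 11, a_7 = floor((9 + 2)/11) = 1.
  m_8 = 11*1 - 2 = 9, d_8 = (92 - 9^2)/11 = 11/11 = 1, a_8 = floor((9 + 9)/1) = 18.
  m_9 = 1*18 - 9 = 9, d_9 = (92 - 9^2)/1 = 11/1 = 11: (m_9, d_9) = (m_1, d_1) = (9, 11), so from here the quotients repeat a_1, ..., a_8; the period length is 8.
Hence the expansion of sqrt(92) is a_0 = 9 followed by the repeating block 1, 1, 2, 4, 2, 1, 1, 18 (period 8).

[9; (1, 1, 2, 4, 2, 1, 1, 18)]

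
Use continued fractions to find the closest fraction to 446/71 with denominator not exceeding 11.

Expand x = 446/71 as a continued fraction with the Euclidean algorithm:
  446 = 6*71 + 20, so a_0 = 6.
  71 = 3*20 + 11, so a_1 = 3.
  20 = 1*11 + 9, so a_2 = 1.
  11 = 1*9 + 2, so a_3 = 1.
  9 = 4*2 + 1, so a_4 = 4.
  2 = 2*1 + 0, so a_5 = 2.
so x = [6; 3, 1, 1, 4, 2].
Convergents (p_i = a_i*p_{i-1} + p_{i-2}, q_i = a_i*q_{i-1} + q_{i-2} with p_{-2}=0, p_{-1}=1, q_{-2}=1, q_{-1}=0), until the denominator exceeds 11:
  i=0: a_0=6, p_0 = 6*1 + 0 = 6, q_0 = 6*0 + 1 = 1.
  i=1: a_1=3, p_1 = 3*6 + 1 = 19, q_1 = 3*1 + 0 = 3.
  i=2: a_2=1, p_2 = 1*19 + 6 = 25, q_2 = 1*3 + 1 = 4.
  i=3: a_3=1, p_3 = 1*25 + 19 = 44, q_3 = 1*4 + 3 = 7.
  i=4: a_4=4, p_4 = 4*44 + 25 = 201, q_4 = 4*7 + 4 = 32.
q_4 = 32 > 11, so the last convergent with denominator <= 11 is p_3/q_3 = 44/7.
The closest fraction with denominator <= 11 is either p_3/q_3 or the intermediate fraction (k*p_3 + p_2)/(k*q_3 + q_2) with the largest k >= 1 whose denominator stays <= 11; these approach x as k grows, and every other convergent or intermediate fraction in range is farther away.
Largest k: floor((11 - q_2)/q_3) = floor((11 - 4)/7) = 1.
That gives (1*44 + 25)/(1*7 + 4) = 69/11.
Compare the errors: |x - 44/7| = |446*7 - 44*71|/(71*7) = 2/497, and |x - 69/11| = |446*11 - 69*71|/(71*11) = 7/781.
Cross-multiplying, 2*781 = 1562 < 3479 = 7*497, so 2/497 is smaller: the convergent 44/7 is closer to x than 69/11.

44/7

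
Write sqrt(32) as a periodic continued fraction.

[5; (1, 1, 1, 10)]

Write x_i = (sqrt(32) + m_i)/d_i with (m_0, d_0) = (0, 1). a_0 = floor(sqrt(32)) = 5, since 5^2 = 25 <= 32 < 36 = 6^2.
Iterate m_{i+1} = d_i*a_i - m_i, d_{i+1} = (32 - m_{i+1}^2)/d_i, a_{i+1} = floor((a_0 + m_{i+1})/d_{i+1}):
  m_1 = 1*5 - 0 = 5, d_1 = (32 - 5^2)/1 = 7/1 = 7, a_1 = floor((5 + 5)/7) = 1.
  m_2 = 7*1 - 5 = 2, d_2 = (32 - 2^2)/7 = 28/7 = 4, a_2 = floor((5 + 2)/4) = 1.
  m_3 = 4*1 - 2 = 2, d_3 = (32 - 2^2)/4 = 28/4 = 7, a_3 = floor((5 + 2)/7) = 1.
  m_4 = 7*1 - 2 = 5, d_4 = (32 - 5^2)/7 = 7/7 = 1, a_4 = floor((5 + 5)/1) = 10.
  m_5 = 1*10 - 5 = 5, d_5 = (32 - 5^2)/1 = 7/1 = 7: (m_5, d_5) = (m_1, d_1) = (5, 7), so from here the quotients repeat a_1, ..., a_4; the period length is 4.
Hence the expansion of sqrt(32) is a_0 = 5 followed by the repeating block 1, 1, 1, 10 (period 4).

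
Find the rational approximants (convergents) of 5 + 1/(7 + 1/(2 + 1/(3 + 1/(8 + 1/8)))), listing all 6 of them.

Using the convergent recurrence p_i = a_i*p_{i-1} + p_{i-2}, q_i = a_i*q_{i-1} + q_{i-2} with p_{-2}=0, p_{-1}=1, q_{-2}=1, q_{-1}=0:
  i=0: a_0=5, p_0 = 5*1 + 0 = 5, q_0 = 5*0 + 1 = 1.
  i=1: a_1=7, p_1 = 7*5 + 1 = 36, q_1 = 7*1 + 0 = 7.
  i=2: a_2=2, p_2 = 2*36 + 5 = 77, q_2 = 2*7 + 1 = 15.
  i=3: a_3=3, p_3 = 3*77 + 36 = 267, q_3 = 3*15 + 7 = 52.
  i=4: a_4=8, p_4 = 8*267 + 77 = 2213, q_4 = 8*52 + 15 = 431.
  i=5: a_5=8, p_5 = 8*2213 + 267 = 17971, q_5 = 8*431 + 52 = 3500.

5/1, 36/7, 77/15, 267/52, 2213/431, 17971/3500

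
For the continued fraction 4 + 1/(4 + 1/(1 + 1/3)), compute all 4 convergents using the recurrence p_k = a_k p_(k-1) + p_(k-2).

Using the convergent recurrence p_i = a_i*p_{i-1} + p_{i-2}, q_i = a_i*q_{i-1} + q_{i-2} with p_{-2}=0, p_{-1}=1, q_{-2}=1, q_{-1}=0:
  i=0: a_0=4, p_0 = 4*1 + 0 = 4, q_0 = 4*0 + 1 = 1.
  i=1: a_1=4, p_1 = 4*4 + 1 = 17, q_1 = 4*1 + 0 = 4.
  i=2: a_2=1, p_2 = 1*17 + 4 = 21, q_2 = 1*4 + 1 = 5.
  i=3: a_3=3, p_3 = 3*21 + 17 = 80, q_3 = 3*5 + 4 = 19.

4/1, 17/4, 21/5, 80/19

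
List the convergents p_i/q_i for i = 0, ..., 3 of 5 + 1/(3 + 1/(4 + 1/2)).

Using the convergent recurrence p_i = a_i*p_{i-1} + p_{i-2}, q_i = a_i*q_{i-1} + q_{i-2} with p_{-2}=0, p_{-1}=1, q_{-2}=1, q_{-1}=0:
  i=0: a_0=5, p_0 = 5*1 + 0 = 5, q_0 = 5*0 + 1 = 1.
  i=1: a_1=3, p_1 = 3*5 + 1 = 16, q_1 = 3*1 + 0 = 3.
  i=2: a_2=4, p_2 = 4*16 + 5 = 69, q_2 = 4*3 + 1 = 13.
  i=3: a_3=2, p_3 = 2*69 + 16 = 154, q_3 = 2*13 + 3 = 29.

5/1, 16/3, 69/13, 154/29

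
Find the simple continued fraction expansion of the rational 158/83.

[1; 1, 9, 2, 1, 2]

Run the Euclidean algorithm on 158 and 83; the successive quotients are the partial quotients a_0, a_1, ... (each step inverts the fractional part left over by the previous one):
  158 = 1*83 + 75, so a_0 = 1.
  83 = 1*75 + 8, so a_1 = 1.
  75 = 9*8 + 3, so a_2 = 9.
  8 = 2*3 + 2, so a_3 = 2.
  3 = 1*2 + 1, so a_4 = 1.
  2 = 2*1 + 0, so a_5 = 2.
The remainder reaches 0 after 6 divisions, so the expansion has 6 partial quotients, read off in order.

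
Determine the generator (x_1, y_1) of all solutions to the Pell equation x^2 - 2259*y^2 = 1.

(x, y) = (3674890, 77319)

First expand sqrt(2259) as a continued fraction. With x_i = (sqrt(2259) + m_i)/d_i and (m_0, d_0) = (0, 1): a_0 = floor(sqrt(2259)) = 47, since 47^2 = 2209 <= 2259 < 2304 = 48^2.
Iterate m_{i+1} = d_i*a_i - m_i, d_{i+1} = (2259 - m_{i+1}^2)/d_i, a_{i+1} = floor((a_0 + m_{i+1})/d_{i+1}):
  m_1 = 1*47 - 0 = 47, d_1 = (2259 - 47^2)/1 = 50/1 = 50, a_1 = floor((47 + 47)/50) = 1.
  m_2 = 50*1 - 47 = 3, d_2 = (2259 - 3^2)/50 = 2250/50 = 45, a_2 = floor((47 + 3)/45) = 1.
  m_3 = 45*1 - 3 = 42, d_3 = (2259 - 42^2)/45 = 495/45 = 11, a_3 = floor((47 + 42)/11) = 8.
  m_4 = 11*8 - 42 = 46, d_4 = (2259 - 46^2)/11 = 143/11 = 13, a_4 = floor((47 + 46)/13) = 7.
  m_5 = 13*7 - 46 = 45, d_5 = (2259 - 45^2)/13 = 234/13 = 18, a_5 = floor((47 + 45)/18) = 5.
  m_6 = 18*5 - 45 = 45, d_6 = (2259 - 45^2)/18 = 234/18 = 13, a_6 = floor((47 + 45)/13) = 7.
  m_7 = 13*7 - 45 = 46, d_7 = (2259 - 46^2)/13 = 143/13 = 11, a_7 = floor((47 + 46)/11) = 8.
  m_8 = 11*8 - 46 = 42, d_8 = (2259 - 42^2)/11 = 495/11 = 45, a_8 = floor((47 + 42)/45) = 1.
  m_9 = 45*1 - 42 = 3, d_9 = (2259 - 3^2)/45 = 2250/45 = 50, a_9 = floor((47 + 3)/50) = 1.
  m_10 = 50*1 - 3 = 47, d_10 = (2259 - 47^2)/50 = 50/50 = 1, a_10 = floor((47 + 47)/1) = 94.
  m_11 = 1*94 - 47 = 47, d_11 = (2259 - 47^2)/1 = 50/1 = 50: (m_11, d_11) = (m_1, d_1) = (47, 50), so from here the quotients repeat a_1, ..., a_10; the period length is 10.
So sqrt(2259) = [47; (1, 1, 8, 7, 5, 7, 8, 1, 1, 94)] with period length k = 10.
k is even, so the fundamental solution of x^2 - 2259y^2 = 1 is (p_{k-1}, q_{k-1}) = (p_9, q_9); compute convergents through index 9.
Convergents (p_i = a_i*p_{i-1} + p_{i-2}, q_i = a_i*q_{i-1} + q_{i-2} with p_{-2}=0, p_{-1}=1, q_{-2}=1, q_{-1}=0):
  i=0: a_0=47, p_0 = 47*1 + 0 = 47, q_0 = 47*0 + 1 = 1.
  i=1: a_1=1, p_1 = 1*47 + 1 = 48, q_1 = 1*1 + 0 = 1.
  i=2: a_2=1, p_2 = 1*48 + 47 = 95, q_2 = 1*1 + 1 = 2.
  i=3: a_3=8, p_3 = 8*95 + 48 = 808, q_3 = 8*2 + 1 = 17.
  i=4: a_4=7, p_4 = 7*808 + 95 = 5751, q_4 = 7*17 + 2 = 121.
  i=5: a_5=5, p_5 = 5*5751 + 808 = 29563, q_5 = 5*121 + 17 = 622.
  i=6: a_6=7, p_6 = 7*29563 + 5751 = 212692, q_6 = 7*622 + 121 = 4475.
  i=7: a_7=8, p_7 = 8*212692 + 29563 = 1731099, q_7 = 8*4475 + 622 = 36422.
  i=8: a_8=1, p_8 = 1*1731099 + 212692 = 1943791, q_8 = 1*36422 + 4475 = 40897.
  i=9: a_9=1, p_9 = 1*1943791 + 1731099 = 3674890, q_9 = 1*40897 + 36422 = 77319.
Check: 3674890^2 - 2259*77319^2 = 13504816512100 - 13504816512099 = 1, so (x, y) = (3674890, 77319) solves the equation, and by the theorem it is the least positive solution.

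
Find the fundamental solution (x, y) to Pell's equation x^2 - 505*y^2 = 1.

First expand sqrt(505) as a continued fraction. With x_i = (sqrt(505) + m_i)/d_i and (m_0, d_0) = (0, 1): a_0 = floor(sqrt(505)) = 22, since 22^2 = 484 <= 505 < 529 = 23^2.
Iterate m_{i+1} = d_i*a_i - m_i, d_{i+1} = (505 - m_{i+1}^2)/d_i, a_{i+1} = floor((a_0 + m_{i+1})/d_{i+1}):
  m_1 = 1*22 - 0 = 22, d_1 = (505 - 22^2)/1 = 21/1 = 21, a_1 = floor((22 + 22)/21) = 2.
  m_2 = 21*2 - 22 = 20, d_2 = (505 - 20^2)/21 = 105/21 = 5, a_2 = floor((22 + 20)/5) = 8.
  m_3 = 5*8 - 20 = 20, d_3 = (505 - 20^2)/5 = 105/5 = 21, a_3 = floor((22 + 20)/21) = 2.
  m_4 = 21*2 - 20 = 22, d_4 = (505 - 22^2)/21 = 21/21 = 1, a_4 = floor((22 + 22)/1) = 44.
  m_5 = 1*44 - 22 = 22, d_5 = (505 - 22^2)/1 = 21/1 = 21: (m_5, d_5) = (m_1, d_1) = (22, 21), so from here the quotients repeat a_1, ..., a_4; the period length is 4.
So sqrt(505) = [22; (2, 8, 2, 44)] with period length k = 4.
k is even, so the fundamental solution of x^2 - 505y^2 = 1 is (p_{k-1}, q_{k-1}) = (p_3, q_3); compute convergents through index 3.
Convergents (p_i = a_i*p_{i-1} + p_{i-2}, q_i = a_i*q_{i-1} + q_{i-2} with p_{-2}=0, p_{-1}=1, q_{-2}=1, q_{-1}=0):
  i=0: a_0=22, p_0 = 22*1 + 0 = 22, q_0 = 22*0 + 1 = 1.
  i=1: a_1=2, p_1 = 2*22 + 1 = 45, q_1 = 2*1 + 0 = 2.
  i=2: a_2=8, p_2 = 8*45 + 22 = 382, q_2 = 8*2 + 1 = 17.
  i=3: a_3=2, p_3 = 2*382 + 45 = 809, q_3 = 2*17 + 2 = 36.
Check: 809^2 - 505*36^2 = 654481 - 654480 = 1, so (x, y) = (809, 36) solves the equation, and by the theorem it is the least positive solution.

(x, y) = (809, 36)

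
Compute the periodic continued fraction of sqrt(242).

[15; (1, 1, 3, 1, 14, 1, 3, 1, 1, 30)]

Write x_i = (sqrt(242) + m_i)/d_i with (m_0, d_0) = (0, 1). a_0 = floor(sqrt(242)) = 15, since 15^2 = 225 <= 242 < 256 = 16^2.
Iterate m_{i+1} = d_i*a_i - m_i, d_{i+1} = (242 - m_{i+1}^2)/d_i, a_{i+1} = floor((a_0 + m_{i+1})/d_{i+1}):
  m_1 = 1*15 - 0 = 15, d_1 = (242 - 15^2)/1 = 17/1 = 17, a_1 = floor((15 + 15)/17) = 1.
  m_2 = 17*1 - 15 = 2, d_2 = (242 - 2^2)/17 = 238/17 = 14, a_2 = floor((15 + 2)/14) = 1.
  m_3 = 14*1 - 2 = 12, d_3 = (242 - 12^2)/14 = 98/14 = 7, a_3 = floor((15 + 12)/7) = 3.
  m_4 = 7*3 - 12 = 9, d_4 = (242 - 9^2)/7 = 161/7 = 23, a_4 = floor((15 + 9)/23) = 1.
  m_5 = 23*1 - 9 = 14, d_5 = (242 - 14^2)/23 = 46/23 = 2, a_5 = floor((15 + 14)/2) = 14.
  m_6 = 2*14 - 14 = 14, d_6 = (242 - 14^2)/2 = 46/2 = 23, a_6 = floor((15 + 14)/23) = 1.
  m_7 = 23*1 - 14 = 9, d_7 = (242 - 9^2)/23 = 161/23 = 7, a_7 = floor((15 + 9)/7) = 3.
  m_8 = 7*3 - 9 = 12, d_8 = (242 - 12^2)/7 = 98/7 = 14, a_8 = floor((15 + 12)/14) = 1.
  m_9 = 14*1 - 12 = 2, d_9 = (242 - 2^2)/14 = 238/14 = 17, a_9 = floor((15 + 2)/17) = 1.
  m_10 = 17*1 - 2 = 15, d_10 = (242 - 15^2)/17 = 17/17 = 1, a_10 = floor((15 + 15)/1) = 30.
  m_11 = 1*30 - 15 = 15, d_11 = (242 - 15^2)/1 = 17/1 = 17: (m_11, d_11) = (m_1, d_1) = (15, 17), so from here the quotients repeat a_1, ..., a_10; the period length is 10.
Hence the expansion of sqrt(242) is a_0 = 15 followed by the repeating block 1, 1, 3, 1, 14, 1, 3, 1, 1, 30 (period 10).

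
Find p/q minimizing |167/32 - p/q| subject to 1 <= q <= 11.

47/9

Expand x = 167/32 as a continued fraction with the Euclidean algorithm:
  167 = 5*32 + 7, so a_0 = 5.
  32 = 4*7 + 4, so a_1 = 4.
  7 = 1*4 + 3, so a_2 = 1.
  4 = 1*3 + 1, so a_3 = 1.
  3 = 3*1 + 0, so a_4 = 3.
so x = [5; 4, 1, 1, 3].
Convergents (p_i = a_i*p_{i-1} + p_{i-2}, q_i = a_i*q_{i-1} + q_{i-2} with p_{-2}=0, p_{-1}=1, q_{-2}=1, q_{-1}=0), until the denominator exceeds 11:
  i=0: a_0=5, p_0 = 5*1 + 0 = 5, q_0 = 5*0 + 1 = 1.
  i=1: a_1=4, p_1 = 4*5 + 1 = 21, q_1 = 4*1 + 0 = 4.
  i=2: a_2=1, p_2 = 1*21 + 5 = 26, q_2 = 1*4 + 1 = 5.
  i=3: a_3=1, p_3 = 1*26 + 21 = 47, q_3 = 1*5 + 4 = 9.
  i=4: a_4=3, p_4 = 3*47 + 26 = 167, q_4 = 3*9 + 5 = 32.
q_4 = 32 > 11, so the last convergent with denominator <= 11 is p_3/q_3 = 47/9.
The closest fraction with denominator <= 11 is either p_3/q_3 or the intermediate fraction (k*p_3 + p_2)/(k*q_3 + q_2) with the largest k >= 1 whose denominator stays <= 11; these approach x as k grows, and every other convergent or intermediate fraction in range is farther away.
Largest k: floor((11 - q_2)/q_3) = floor((11 - 5)/9) = 0.
Since k = 0, no intermediate fraction beyond p_3/q_3 has denominator <= 11, so the convergent 47/9 is the closest (its error is |167*9 - 47*32|/(32*9) = 1/288).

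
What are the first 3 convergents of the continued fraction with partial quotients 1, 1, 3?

1/1, 2/1, 7/4

Using the convergent recurrence p_i = a_i*p_{i-1} + p_{i-2}, q_i = a_i*q_{i-1} + q_{i-2} with p_{-2}=0, p_{-1}=1, q_{-2}=1, q_{-1}=0:
  i=0: a_0=1, p_0 = 1*1 + 0 = 1, q_0 = 1*0 + 1 = 1.
  i=1: a_1=1, p_1 = 1*1 + 1 = 2, q_1 = 1*1 + 0 = 1.
  i=2: a_2=3, p_2 = 3*2 + 1 = 7, q_2 = 3*1 + 1 = 4.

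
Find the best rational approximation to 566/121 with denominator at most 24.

Expand x = 566/121 as a continued fraction with the Euclidean algorithm:
  566 = 4*121 + 82, so a_0 = 4.
  121 = 1*82 + 39, so a_1 = 1.
  82 = 2*39 + 4, so a_2 = 2.
  39 = 9*4 + 3, so a_3 = 9.
  4 = 1*3 + 1, so a_4 = 1.
  3 = 3*1 + 0, so a_5 = 3.
so x = [4; 1, 2, 9, 1, 3].
Convergents (p_i = a_i*p_{i-1} + p_{i-2}, q_i = a_i*q_{i-1} + q_{i-2} with p_{-2}=0, p_{-1}=1, q_{-2}=1, q_{-1}=0), until the denominator exceeds 24:
  i=0: a_0=4, p_0 = 4*1 + 0 = 4, q_0 = 4*0 + 1 = 1.
  i=1: a_1=1, p_1 = 1*4 + 1 = 5, q_1 = 1*1 + 0 = 1.
  i=2: a_2=2, p_2 = 2*5 + 4 = 14, q_2 = 2*1 + 1 = 3.
  i=3: a_3=9, p_3 = 9*14 + 5 = 131, q_3 = 9*3 + 1 = 28.
q_3 = 28 > 24, so the last convergent with denominator <= 24 is p_2/q_2 = 14/3.
The closest fraction with denominator <= 24 is either p_2/q_2 or the intermediate fraction (k*p_2 + p_1)/(k*q_2 + q_1) with the largest k >= 1 whose denominator stays <= 24; these approach x as k grows, and every other convergent or intermediate fraction in range is farther away.
Largest k: floor((24 - q_1)/q_2) = floor((24 - 1)/3) = 7.
That gives (7*14 + 5)/(7*3 + 1) = 103/22.
Compare the errors: |x - 14/3| = |566*3 - 14*121|/(121*3) = 4/363, and |x - 103/22| = |566*22 - 103*121|/(121*22) = 11/2662.
Cross-multiplying, 11*363 = 3993 < 10648 = 4*2662, so 11/2662 is smaller: the intermediate fraction 103/22 is closer to x than 14/3.

103/22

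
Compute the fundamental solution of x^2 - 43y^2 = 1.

First expand sqrt(43) as a continued fraction. With x_i = (sqrt(43) + m_i)/d_i and (m_0, d_0) = (0, 1): a_0 = floor(sqrt(43)) = 6, since 6^2 = 36 <= 43 < 49 = 7^2.
Iterate m_{i+1} = d_i*a_i - m_i, d_{i+1} = (43 - m_{i+1}^2)/d_i, a_{i+1} = floor((a_0 + m_{i+1})/d_{i+1}):
  m_1 = 1*6 - 0 = 6, d_1 = (43 - 6^2)/1 = 7/1 = 7, a_1 = floor((6 + 6)/7) = 1.
  m_2 = 7*1 - 6 = 1, d_2 = (43 - 1^2)/7 = 42/7 = 6, a_2 = floor((6 + 1)/6) = 1.
  m_3 = 6*1 - 1 = 5, d_3 = (43 - 5^2)/6 = 18/6 = 3, a_3 = floor((6 + 5)/3) = 3.
  m_4 = 3*3 - 5 = 4, d_4 = (43 - 4^2)/3 = 27/3 = 9, a_4 = floor((6 + 4)/9) = 1.
  m_5 = 9*1 - 4 = 5, d_5 = (43 - 5^2)/9 = 18/9 = 2, a_5 = floor((6 + 5)/2) = 5.
  m_6 = 2*5 - 5 = 5, d_6 = (43 - 5^2)/2 = 18/2 = 9, a_6 = floor((6 + 5)/9) = 1.
  m_7 = 9*1 - 5 = 4, d_7 = (43 - 4^2)/9 = 27/9 = 3, a_7 = floor((6 + 4)/3) = 3.
  m_8 = 3*3 - 4 = 5, d_8 = (43 - 5^2)/3 = 18/3 = 6, a_8 = floor((6 + 5)/6) = 1.
  m_9 = 6*1 - 5 = 1, d_9 = (43 - 1^2)/6 = 42/6 = 7, a_9 = floor((6 + 1)/7) = 1.
  m_10 = 7*1 - 1 = 6, d_10 = (43 - 6^2)/7 = 7/7 = 1, a_10 = floor((6 + 6)/1) = 12.
  m_11 = 1*12 - 6 = 6, d_11 = (43 - 6^2)/1 = 7/1 = 7: (m_11, d_11) = (m_1, d_1) = (6, 7), so from here the quotients repeat a_1, ..., a_10; the period length is 10.
So sqrt(43) = [6; (1, 1, 3, 1, 5, 1, 3, 1, 1, 12)] with period length k = 10.
k is even, so the fundamental solution of x^2 - 43y^2 = 1 is (p_{k-1}, q_{k-1}) = (p_9, q_9); compute convergents through index 9.
Convergents (p_i = a_i*p_{i-1} + p_{i-2}, q_i = a_i*q_{i-1} + q_{i-2} with p_{-2}=0, p_{-1}=1, q_{-2}=1, q_{-1}=0):
  i=0: a_0=6, p_0 = 6*1 + 0 = 6, q_0 = 6*0 + 1 = 1.
  i=1: a_1=1, p_1 = 1*6 + 1 = 7, q_1 = 1*1 + 0 = 1.
  i=2: a_2=1, p_2 = 1*7 + 6 = 13, q_2 = 1*1 + 1 = 2.
  i=3: a_3=3, p_3 = 3*13 + 7 = 46, q_3 = 3*2 + 1 = 7.
  i=4: a_4=1, p_4 = 1*46 + 13 = 59, q_4 = 1*7 + 2 = 9.
  i=5: a_5=5, p_5 = 5*59 + 46 = 341, q_5 = 5*9 + 7 = 52.
  i=6: a_6=1, p_6 = 1*341 + 59 = 400, q_6 = 1*52 + 9 = 61.
  i=7: a_7=3, p_7 = 3*400 + 341 = 1541, q_7 = 3*61 + 52 = 235.
  i=8: a_8=1, p_8 = 1*1541 + 400 = 1941, q_8 = 1*235 + 61 = 296.
  i=9: a_9=1, p_9 = 1*1941 + 1541 = 3482, q_9 = 1*296 + 235 = 531.
Check: 3482^2 - 43*531^2 = 12124324 - 12124323 = 1, so (x, y) = (3482, 531) solves the equation, and by the theorem it is the least positive solution.

(x, y) = (3482, 531)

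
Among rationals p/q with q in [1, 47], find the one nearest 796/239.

Expand x = 796/239 as a continued fraction with the Euclidean algorithm:
  796 = 3*239 + 79, so a_0 = 3.
  239 = 3*79 + 2, so a_1 = 3.
  79 = 39*2 + 1, so a_2 = 39.
  2 = 2*1 + 0, so a_3 = 2.
so x = [3; 3, 39, 2].
Convergents (p_i = a_i*p_{i-1} + p_{i-2}, q_i = a_i*q_{i-1} + q_{i-2} with p_{-2}=0, p_{-1}=1, q_{-2}=1, q_{-1}=0), until the denominator exceeds 47:
  i=0: a_0=3, p_0 = 3*1 + 0 = 3, q_0 = 3*0 + 1 = 1.
  i=1: a_1=3, p_1 = 3*3 + 1 = 10, q_1 = 3*1 + 0 = 3.
  i=2: a_2=39, p_2 = 39*10 + 3 = 393, q_2 = 39*3 + 1 = 118.
q_2 = 118 > 47, so the last convergent with denominator <= 47 is p_1/q_1 = 10/3.
The closest fraction with denominator <= 47 is either p_1/q_1 or the intermediate fraction (k*p_1 + p_0)/(k*q_1 + q_0) with the largest k >= 1 whose denominator stays <= 47; these approach x as k grows, and every other convergent or intermediate fraction in range is farther away.
Largest k: floor((47 - q_0)/q_1) = floor((47 - 1)/3) = 15.
That gives (15*10 + 3)/(15*3 + 1) = 153/46.
Compare the errors: |x - 10/3| = |796*3 - 10*239|/(239*3) = 2/717, and |x - 153/46| = |796*46 - 153*239|/(239*46) = 49/10994.
Cross-multiplying, 2*10994 = 21988 < 35133 = 49*717, so 2/717 is smaller: the convergent 10/3 is closer to x than 153/46.

10/3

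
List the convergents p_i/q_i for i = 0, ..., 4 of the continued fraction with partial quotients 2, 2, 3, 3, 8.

Using the convergent recurrence p_i = a_i*p_{i-1} + p_{i-2}, q_i = a_i*q_{i-1} + q_{i-2} with p_{-2}=0, p_{-1}=1, q_{-2}=1, q_{-1}=0:
  i=0: a_0=2, p_0 = 2*1 + 0 = 2, q_0 = 2*0 + 1 = 1.
  i=1: a_1=2, p_1 = 2*2 + 1 = 5, q_1 = 2*1 + 0 = 2.
  i=2: a_2=3, p_2 = 3*5 + 2 = 17, q_2 = 3*2 + 1 = 7.
  i=3: a_3=3, p_3 = 3*17 + 5 = 56, q_3 = 3*7 + 2 = 23.
  i=4: a_4=8, p_4 = 8*56 + 17 = 465, q_4 = 8*23 + 7 = 191.

2/1, 5/2, 17/7, 56/23, 465/191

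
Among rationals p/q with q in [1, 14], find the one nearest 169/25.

Expand x = 169/25 as a continued fraction with the Euclidean algorithm:
  169 = 6*25 + 19, so a_0 = 6.
  25 = 1*19 + 6, so a_1 = 1.
  19 = 3*6 + 1, so a_2 = 3.
  6 = 6*1 + 0, so a_3 = 6.
so x = [6; 1, 3, 6].
Convergents (p_i = a_i*p_{i-1} + p_{i-2}, q_i = a_i*q_{i-1} + q_{i-2} with p_{-2}=0, p_{-1}=1, q_{-2}=1, q_{-1}=0), until the denominator exceeds 14:
  i=0: a_0=6, p_0 = 6*1 + 0 = 6, q_0 = 6*0 + 1 = 1.
  i=1: a_1=1, p_1 = 1*6 + 1 = 7, q_1 = 1*1 + 0 = 1.
  i=2: a_2=3, p_2 = 3*7 + 6 = 27, q_2 = 3*1 + 1 = 4.
  i=3: a_3=6, p_3 = 6*27 + 7 = 169, q_3 = 6*4 + 1 = 25.
q_3 = 25 > 14, so the last convergent with denominator <= 14 is p_2/q_2 = 27/4.
The closest fraction with denominator <= 14 is either p_2/q_2 or the intermediate fraction (k*p_2 + p_1)/(k*q_2 + q_1) with the largest k >= 1 whose denominator stays <= 14; these approach x as k grows, and every other convergent or intermediate fraction in range is farther away.
Largest k: floor((14 - q_1)/q_2) = floor((14 - 1)/4) = 3.
That gives (3*27 + 7)/(3*4 + 1) = 88/13.
Compare the errors: |x - 27/4| = |169*4 - 27*25|/(25*4) = 1/100, and |x - 88/13| = |169*13 - 88*25|/(25*13) = 3/325.
Cross-multiplying, 3*100 = 300 < 325 = 1*325, so 3/325 is smaller: the intermediate fraction 88/13 is closer to x than 27/4.

88/13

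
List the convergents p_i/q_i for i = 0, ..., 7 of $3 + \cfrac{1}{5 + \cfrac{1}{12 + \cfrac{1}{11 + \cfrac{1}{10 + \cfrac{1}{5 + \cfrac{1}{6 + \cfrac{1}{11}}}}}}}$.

3/1, 16/5, 195/61, 2161/676, 21805/6821, 111186/34781, 688921/215507, 7689317/2405358

Using the convergent recurrence p_i = a_i*p_{i-1} + p_{i-2}, q_i = a_i*q_{i-1} + q_{i-2} with p_{-2}=0, p_{-1}=1, q_{-2}=1, q_{-1}=0:
  i=0: a_0=3, p_0 = 3*1 + 0 = 3, q_0 = 3*0 + 1 = 1.
  i=1: a_1=5, p_1 = 5*3 + 1 = 16, q_1 = 5*1 + 0 = 5.
  i=2: a_2=12, p_2 = 12*16 + 3 = 195, q_2 = 12*5 + 1 = 61.
  i=3: a_3=11, p_3 = 11*195 + 16 = 2161, q_3 = 11*61 + 5 = 676.
  i=4: a_4=10, p_4 = 10*2161 + 195 = 21805, q_4 = 10*676 + 61 = 6821.
  i=5: a_5=5, p_5 = 5*21805 + 2161 = 111186, q_5 = 5*6821 + 676 = 34781.
  i=6: a_6=6, p_6 = 6*111186 + 21805 = 688921, q_6 = 6*34781 + 6821 = 215507.
  i=7: a_7=11, p_7 = 11*688921 + 111186 = 7689317, q_7 = 11*215507 + 34781 = 2405358.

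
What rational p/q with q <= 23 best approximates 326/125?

60/23

Expand x = 326/125 as a continued fraction with the Euclidean algorithm:
  326 = 2*125 + 76, so a_0 = 2.
  125 = 1*76 + 49, so a_1 = 1.
  76 = 1*49 + 27, so a_2 = 1.
  49 = 1*27 + 22, so a_3 = 1.
  27 = 1*22 + 5, so a_4 = 1.
  22 = 4*5 + 2, so a_5 = 4.
  5 = 2*2 + 1, so a_6 = 2.
  2 = 2*1 + 0, so a_7 = 2.
so x = [2; 1, 1, 1, 1, 4, 2, 2].
Convergents (p_i = a_i*p_{i-1} + p_{i-2}, q_i = a_i*q_{i-1} + q_{i-2} with p_{-2}=0, p_{-1}=1, q_{-2}=1, q_{-1}=0), until the denominator exceeds 23:
  i=0: a_0=2, p_0 = 2*1 + 0 = 2, q_0 = 2*0 + 1 = 1.
  i=1: a_1=1, p_1 = 1*2 + 1 = 3, q_1 = 1*1 + 0 = 1.
  i=2: a_2=1, p_2 = 1*3 + 2 = 5, q_2 = 1*1 + 1 = 2.
  i=3: a_3=1, p_3 = 1*5 + 3 = 8, q_3 = 1*2 + 1 = 3.
  i=4: a_4=1, p_4 = 1*8 + 5 = 13, q_4 = 1*3 + 2 = 5.
  i=5: a_5=4, p_5 = 4*13 + 8 = 60, q_5 = 4*5 + 3 = 23.
  i=6: a_6=2, p_6 = 2*60 + 13 = 133, q_6 = 2*23 + 5 = 51.
q_6 = 51 > 23, so the last convergent with denominator <= 23 is p_5/q_5 = 60/23.
The closest fraction with denominator <= 23 is either p_5/q_5 or the intermediate fraction (k*p_5 + p_4)/(k*q_5 + q_4) with the largest k >= 1 whose denominator stays <= 23; these approach x as k grows, and every other convergent or intermediate fraction in range is farther away.
Largest k: floor((23 - q_4)/q_5) = floor((23 - 5)/23) = 0.
Since k = 0, no intermediate fraction beyond p_5/q_5 has denominator <= 23, so the convergent 60/23 is the closest (its error is |326*23 - 60*125|/(125*23) = 2/2875).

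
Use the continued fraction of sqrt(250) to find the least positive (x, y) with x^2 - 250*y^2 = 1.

(x, y) = (39480499, 2496966)

First expand sqrt(250) as a continued fraction. With x_i = (sqrt(250) + m_i)/d_i and (m_0, d_0) = (0, 1): a_0 = floor(sqrt(250)) = 15, since 15^2 = 225 <= 250 < 256 = 16^2.
Iterate m_{i+1} = d_i*a_i - m_i, d_{i+1} = (250 - m_{i+1}^2)/d_i, a_{i+1} = floor((a_0 + m_{i+1})/d_{i+1}):
  m_1 = 1*15 - 0 = 15, d_1 = (250 - 15^2)/1 = 25/1 = 25, a_1 = floor((15 + 15)/25) = 1.
  m_2 = 25*1 - 15 = 10, d_2 = (250 - 10^2)/25 = 150/25 = 6, a_2 = floor((15 + 10)/6) = 4.
  m_3 = 6*4 - 10 = 14, d_3 = (250 - 14^2)/6 = 54/6 = 9, a_3 = floor((15 + 14)/9) = 3.
  m_4 = 9*3 - 14 = 13, d_4 = (250 - 13^2)/9 = 81/9 = 9, a_4 = floor((15 + 13)/9) = 3.
  m_5 = 9*3 - 13 = 14, d_5 = (250 - 14^2)/9 = 54/9 = 6, a_5 = floor((15 + 14)/6) = 4.
  m_6 = 6*4 - 14 = 10, d_6 = (250 - 10^2)/6 = 150/6 = 25, a_6 = floor((15 + 10)/25) = 1.
  m_7 = 25*1 - 10 = 15, d_7 = (250 - 15^2)/25 = 25/25 = 1, a_7 = floor((15 + 15)/1) = 30.
  m_8 = 1*30 - 15 = 15, d_8 = (250 - 15^2)/1 = 25/1 = 25: (m_8, d_8) = (m_1, d_1) = (15, 25), so from here the quotients repeat a_1, ..., a_7; the period length is 7.
So sqrt(250) = [15; (1, 4, 3, 3, 4, 1, 30)] with period length k = 7.
k is odd, so (p_{k-1}, q_{k-1}) only solves x^2 - 250y^2 = -1 and the fundamental solution of x^2 - 250y^2 = 1 is (p_{2k-1}, q_{2k-1}) = (p_13, q_13); compute convergents through index 13, running through the period twice.
Convergents (p_i = a_i*p_{i-1} + p_{i-2}, q_i = a_i*q_{i-1} + q_{i-2} with p_{-2}=0, p_{-1}=1, q_{-2}=1, q_{-1}=0):
  i=0: a_0=15, p_0 = 15*1 + 0 = 15, q_0 = 15*0 + 1 = 1.
  i=1: a_1=1, p_1 = 1*15 + 1 = 16, q_1 = 1*1 + 0 = 1.
  i=2: a_2=4, p_2 = 4*16 + 15 = 79, q_2 = 4*1 + 1 = 5.
  i=3: a_3=3, p_3 = 3*79 + 16 = 253, q_3 = 3*5 + 1 = 16.
  i=4: a_4=3, p_4 = 3*253 + 79 = 838, q_4 = 3*16 + 5 = 53.
  i=5: a_5=4, p_5 = 4*838 + 253 = 3605, q_5 = 4*53 + 16 = 228.
  i=6: a_6=1, p_6 = 1*3605 + 838 = 4443, q_6 = 1*228 + 53 = 281.
  i=7: a_7=30, p_7 = 30*4443 + 3605 = 136895, q_7 = 30*281 + 228 = 8658.
  i=8: a_8=1, p_8 = 1*136895 + 4443 = 141338, q_8 = 1*8658 + 281 = 8939.
  i=9: a_9=4, p_9 = 4*141338 + 136895 = 702247, q_9 = 4*8939 + 8658 = 44414.
  i=10: a_10=3, p_10 = 3*702247 + 141338 = 2248079, q_10 = 3*44414 + 8939 = 142181.
  i=11: a_11=3, p_11 = 3*2248079 + 702247 = 7446484, q_11 = 3*142181 + 44414 = 470957.
  i=12: a_12=4, p_12 = 4*7446484 + 2248079 = 32034015, q_12 = 4*470957 + 142181 = 2026009.
  i=13: a_13=1, p_13 = 1*32034015 + 7446484 = 39480499, q_13 = 1*2026009 + 470957 = 2496966.
Indeed p_6^2 - 250*q_6^2 = 19740249 - 19740250 = -1, not +1.
Check: 39480499^2 - 250*2496966^2 = 1558709801289001 - 1558709801289000 = 1, so (x, y) = (39480499, 2496966) solves the equation, and by the theorem it is the least positive solution.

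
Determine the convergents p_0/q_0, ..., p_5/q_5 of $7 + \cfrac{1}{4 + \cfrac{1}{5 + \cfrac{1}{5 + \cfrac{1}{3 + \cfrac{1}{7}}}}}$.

7/1, 29/4, 152/21, 789/109, 2519/348, 18422/2545

Using the convergent recurrence p_i = a_i*p_{i-1} + p_{i-2}, q_i = a_i*q_{i-1} + q_{i-2} with p_{-2}=0, p_{-1}=1, q_{-2}=1, q_{-1}=0:
  i=0: a_0=7, p_0 = 7*1 + 0 = 7, q_0 = 7*0 + 1 = 1.
  i=1: a_1=4, p_1 = 4*7 + 1 = 29, q_1 = 4*1 + 0 = 4.
  i=2: a_2=5, p_2 = 5*29 + 7 = 152, q_2 = 5*4 + 1 = 21.
  i=3: a_3=5, p_3 = 5*152 + 29 = 789, q_3 = 5*21 + 4 = 109.
  i=4: a_4=3, p_4 = 3*789 + 152 = 2519, q_4 = 3*109 + 21 = 348.
  i=5: a_5=7, p_5 = 7*2519 + 789 = 18422, q_5 = 7*348 + 109 = 2545.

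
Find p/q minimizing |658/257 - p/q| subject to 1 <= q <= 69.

Expand x = 658/257 as a continued fraction with the Euclidean algorithm:
  658 = 2*257 + 144, so a_0 = 2.
  257 = 1*144 + 113, so a_1 = 1.
  144 = 1*113 + 31, so a_2 = 1.
  113 = 3*31 + 20, so a_3 = 3.
  31 = 1*20 + 11, so a_4 = 1.
  20 = 1*11 + 9, so a_5 = 1.
  11 = 1*9 + 2, so a_6 = 1.
  9 = 4*2 + 1, so a_7 = 4.
  2 = 2*1 + 0, so a_8 = 2.
so x = [2; 1, 1, 3, 1, 1, 1, 4, 2].
Convergents (p_i = a_i*p_{i-1} + p_{i-2}, q_i = a_i*q_{i-1} + q_{i-2} with p_{-2}=0, p_{-1}=1, q_{-2}=1, q_{-1}=0), until the denominator exceeds 69:
  i=0: a_0=2, p_0 = 2*1 + 0 = 2, q_0 = 2*0 + 1 = 1.
  i=1: a_1=1, p_1 = 1*2 + 1 = 3, q_1 = 1*1 + 0 = 1.
  i=2: a_2=1, p_2 = 1*3 + 2 = 5, q_2 = 1*1 + 1 = 2.
  i=3: a_3=3, p_3 = 3*5 + 3 = 18, q_3 = 3*2 + 1 = 7.
  i=4: a_4=1, p_4 = 1*18 + 5 = 23, q_4 = 1*7 + 2 = 9.
  i=5: a_5=1, p_5 = 1*23 + 18 = 41, q_5 = 1*9 + 7 = 16.
  i=6: a_6=1, p_6 = 1*41 + 23 = 64, q_6 = 1*16 + 9 = 25.
  i=7: a_7=4, p_7 = 4*64 + 41 = 297, q_7 = 4*25 + 16 = 116.
q_7 = 116 > 69, so the last convergent with denominator <= 69 is p_6/q_6 = 64/25.
The closest fraction with denominator <= 69 is either p_6/q_6 or the intermediate fraction (k*p_6 + p_5)/(k*q_6 + q_5) with the largest k >= 1 whose denominator stays <= 69; these approach x as k grows, and every other convergent or intermediate fraction in range is farther away.
Largest k: floor((69 - q_5)/q_6) = floor((69 - 16)/25) = 2.
That gives (2*64 + 41)/(2*25 + 16) = 169/66.
Compare the errors: |x - 64/25| = |658*25 - 64*257|/(257*25) = 2/6425, and |x - 169/66| = |658*66 - 169*257|/(257*66) = 5/16962.
Cross-multiplying, 5*6425 = 32125 < 33924 = 2*16962, so 5/16962 is smaller: the intermediate fraction 169/66 is closer to x than 64/25.

169/66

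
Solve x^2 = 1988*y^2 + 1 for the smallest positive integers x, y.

(x, y) = (1201887, 26956)

First expand sqrt(1988) as a continued fraction. With x_i = (sqrt(1988) + m_i)/d_i and (m_0, d_0) = (0, 1): a_0 = floor(sqrt(1988)) = 44, since 44^2 = 1936 <= 1988 < 2025 = 45^2.
Iterate m_{i+1} = d_i*a_i - m_i, d_{i+1} = (1988 - m_{i+1}^2)/d_i, a_{i+1} = floor((a_0 + m_{i+1})/d_{i+1}):
  m_1 = 1*44 - 0 = 44, d_1 = (1988 - 44^2)/1 = 52/1 = 52, a_1 = floor((44 + 44)/52) = 1.
  m_2 = 52*1 - 44 = 8, d_2 = (1988 - 8^2)/52 = 1924/52 = 37, a_2 = floor((44 + 8)/37) = 1.
  m_3 = 37*1 - 8 = 29, d_3 = (1988 - 29^2)/37 = 1147/37 = 31, a_3 = floor((44 + 29)/31) = 2.
  m_4 = 31*2 - 29 = 33, d_4 = (1988 - 33^2)/31 = 899/31 = 29, a_4 = floor((44 + 33)/29) = 2.
  m_5 = 29*2 - 33 = 25, d_5 = (1988 - 25^2)/29 = 1363/29 = 47, a_5 = floor((44 + 25)/47) = 1.
  m_6 = 47*1 - 25 = 22, d_6 = (1988 - 22^2)/47 = 1504/47 = 32, a_6 = floor((44 + 22)/32) = 2.
  m_7 = 32*2 - 22 = 42, d_7 = (1988 - 42^2)/32 = 224/32 = 7, a_7 = floor((44 + 42)/7) = 12.
  m_8 = 7*12 - 42 = 42, d_8 = (1988 - 42^2)/7 = 224/7 = 32, a_8 = floor((44 + 42)/32) = 2.
  m_9 = 32*2 - 42 = 22, d_9 = (1988 - 22^2)/32 = 1504/32 = 47, a_9 = floor((44 + 22)/47) = 1.
  m_10 = 47*1 - 22 = 25, d_10 = (1988 - 25^2)/47 = 1363/47 = 29, a_10 = floor((44 + 25)/29) = 2.
  m_11 = 29*2 - 25 = 33, d_11 = (1988 - 33^2)/29 = 899/29 = 31, a_11 = floor((44 + 33)/31) = 2.
  m_12 = 31*2 - 33 = 29, d_12 = (1988 - 29^2)/31 = 1147/31 = 37, a_12 = floor((44 + 29)/37) = 1.
  m_13 = 37*1 - 29 = 8, d_13 = (1988 - 8^2)/37 = 1924/37 = 52, a_13 = floor((44 + 8)/52) = 1.
  m_14 = 52*1 - 8 = 44, d_14 = (1988 - 44^2)/52 = 52/52 = 1, a_14 = floor((44 + 44)/1) = 88.
  m_15 = 1*88 - 44 = 44, d_15 = (1988 - 44^2)/1 = 52/1 = 52: (m_15, d_15) = (m_1, d_1) = (44, 52), so from here the quotients repeat a_1, ..., a_14; the period length is 14.
So sqrt(1988) = [44; (1, 1, 2, 2, 1, 2, 12, 2, 1, 2, 2, 1, 1, 88)] with period length k = 14.
k is even, so the fundamental solution of x^2 - 1988y^2 = 1 is (p_{k-1}, q_{k-1}) = (p_13, q_13); compute convergents through index 13.
Convergents (p_i = a_i*p_{i-1} + p_{i-2}, q_i = a_i*q_{i-1} + q_{i-2} with p_{-2}=0, p_{-1}=1, q_{-2}=1, q_{-1}=0):
  i=0: a_0=44, p_0 = 44*1 + 0 = 44, q_0 = 44*0 + 1 = 1.
  i=1: a_1=1, p_1 = 1*44 + 1 = 45, q_1 = 1*1 + 0 = 1.
  i=2: a_2=1, p_2 = 1*45 + 44 = 89, q_2 = 1*1 + 1 = 2.
  i=3: a_3=2, p_3 = 2*89 + 45 = 223, q_3 = 2*2 + 1 = 5.
  i=4: a_4=2, p_4 = 2*223 + 89 = 535, q_4 = 2*5 + 2 = 12.
  i=5: a_5=1, p_5 = 1*535 + 223 = 758, q_5 = 1*12 + 5 = 17.
  i=6: a_6=2, p_6 = 2*758 + 535 = 2051, q_6 = 2*17 + 12 = 46.
  i=7: a_7=12, p_7 = 12*2051 + 758 = 25370, q_7 = 12*46 + 17 = 569.
  i=8: a_8=2, p_8 = 2*25370 + 2051 = 52791, q_8 = 2*569 + 46 = 1184.
  i=9: a_9=1, p_9 = 1*52791 + 25370 = 78161, q_9 = 1*1184 + 569 = 1753.
  i=10: a_10=2, p_10 = 2*78161 + 52791 = 209113, q_10 = 2*1753 + 1184 = 4690.
  i=11: a_11=2, p_11 = 2*209113 + 78161 = 496387, q_11 = 2*4690 + 1753 = 11133.
  i=12: a_12=1, p_12 = 1*496387 + 209113 = 705500, q_12 = 1*11133 + 4690 = 15823.
  i=13: a_13=1, p_13 = 1*705500 + 496387 = 1201887, q_13 = 1*15823 + 11133 = 26956.
Check: 1201887^2 - 1988*26956^2 = 1444532360769 - 1444532360768 = 1, so (x, y) = (1201887, 26956) solves the equation, and by the theorem it is the least positive solution.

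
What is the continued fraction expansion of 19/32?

[0; 1, 1, 2, 6]

Run the Euclidean algorithm on 19 and 32; the successive quotients are the partial quotients a_0, a_1, ... (each step inverts the fractional part left over by the previous one):
  19 = 0*32 + 19, so a_0 = 0.
  32 = 1*19 + 13, so a_1 = 1.
  19 = 1*13 + 6, so a_2 = 1.
  13 = 2*6 + 1, so a_3 = 2.
  6 = 6*1 + 0, so a_4 = 6.
The remainder reaches 0 after 5 divisions, so the expansion has 5 partial quotients, read off in order.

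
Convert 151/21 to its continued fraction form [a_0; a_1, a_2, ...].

Run the Euclidean algorithm on 151 and 21; the successive quotients are the partial quotients a_0, a_1, ... (each step inverts the fractional part left over by the previous one):
  151 = 7*21 + 4, so a_0 = 7.
  21 = 5*4 + 1, so a_1 = 5.
  4 = 4*1 + 0, so a_2 = 4.
The remainder reaches 0 after 3 divisions, so the expansion has 3 partial quotients, read off in order.

[7; 5, 4]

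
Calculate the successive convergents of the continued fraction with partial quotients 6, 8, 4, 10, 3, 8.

6/1, 49/8, 202/33, 2069/338, 6409/1047, 53341/8714

Using the convergent recurrence p_i = a_i*p_{i-1} + p_{i-2}, q_i = a_i*q_{i-1} + q_{i-2} with p_{-2}=0, p_{-1}=1, q_{-2}=1, q_{-1}=0:
  i=0: a_0=6, p_0 = 6*1 + 0 = 6, q_0 = 6*0 + 1 = 1.
  i=1: a_1=8, p_1 = 8*6 + 1 = 49, q_1 = 8*1 + 0 = 8.
  i=2: a_2=4, p_2 = 4*49 + 6 = 202, q_2 = 4*8 + 1 = 33.
  i=3: a_3=10, p_3 = 10*202 + 49 = 2069, q_3 = 10*33 + 8 = 338.
  i=4: a_4=3, p_4 = 3*2069 + 202 = 6409, q_4 = 3*338 + 33 = 1047.
  i=5: a_5=8, p_5 = 8*6409 + 2069 = 53341, q_5 = 8*1047 + 338 = 8714.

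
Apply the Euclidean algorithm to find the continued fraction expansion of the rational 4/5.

Run the Euclidean algorithm on 4 and 5; the successive quotients are the partial quotients a_0, a_1, ... (each step inverts the fractional part left over by the previous one):
  4 = 0*5 + 4, so a_0 = 0.
  5 = 1*4 + 1, so a_1 = 1.
  4 = 4*1 + 0, so a_2 = 4.
The remainder reaches 0 after 3 divisions, so the expansion has 3 partial quotients, read off in order.

[0; 1, 4]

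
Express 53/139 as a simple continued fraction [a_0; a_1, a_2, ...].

[0; 2, 1, 1, 1, 1, 1, 6]

Run the Euclidean algorithm on 53 and 139; the successive quotients are the partial quotients a_0, a_1, ... (each step inverts the fractional part left over by the previous one):
  53 = 0*139 + 53, so a_0 = 0.
  139 = 2*53 + 33, so a_1 = 2.
  53 = 1*33 + 20, so a_2 = 1.
  33 = 1*20 + 13, so a_3 = 1.
  20 = 1*13 + 7, so a_4 = 1.
  13 = 1*7 + 6, so a_5 = 1.
  7 = 1*6 + 1, so a_6 = 1.
  6 = 6*1 + 0, so a_7 = 6.
The remainder reaches 0 after 8 divisions, so the expansion has 8 partial quotients, read off in order.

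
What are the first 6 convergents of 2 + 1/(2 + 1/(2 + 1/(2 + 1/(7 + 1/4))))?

Using the convergent recurrence p_i = a_i*p_{i-1} + p_{i-2}, q_i = a_i*q_{i-1} + q_{i-2} with p_{-2}=0, p_{-1}=1, q_{-2}=1, q_{-1}=0:
  i=0: a_0=2, p_0 = 2*1 + 0 = 2, q_0 = 2*0 + 1 = 1.
  i=1: a_1=2, p_1 = 2*2 + 1 = 5, q_1 = 2*1 + 0 = 2.
  i=2: a_2=2, p_2 = 2*5 + 2 = 12, q_2 = 2*2 + 1 = 5.
  i=3: a_3=2, p_3 = 2*12 + 5 = 29, q_3 = 2*5 + 2 = 12.
  i=4: a_4=7, p_4 = 7*29 + 12 = 215, q_4 = 7*12 + 5 = 89.
  i=5: a_5=4, p_5 = 4*215 + 29 = 889, q_5 = 4*89 + 12 = 368.

2/1, 5/2, 12/5, 29/12, 215/89, 889/368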